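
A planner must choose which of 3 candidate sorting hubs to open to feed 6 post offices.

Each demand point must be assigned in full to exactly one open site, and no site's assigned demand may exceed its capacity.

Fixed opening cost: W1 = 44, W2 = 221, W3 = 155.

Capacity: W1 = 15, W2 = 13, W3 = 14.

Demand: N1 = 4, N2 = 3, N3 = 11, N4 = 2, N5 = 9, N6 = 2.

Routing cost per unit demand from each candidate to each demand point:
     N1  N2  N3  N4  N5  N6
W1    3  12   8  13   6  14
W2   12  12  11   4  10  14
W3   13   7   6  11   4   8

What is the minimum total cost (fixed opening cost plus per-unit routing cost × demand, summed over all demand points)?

601

Open {W1, W2, W3}; cheapest assignment that respects the capacities:
  W1 (cap 15, load 15): N1, N3 — cost 4×3 + 11×8 = 100
  W2 (cap 13, load 2): N4 — cost 2×4 = 8
  W3 (cap 14, load 14): N2, N5, N6 — cost 3×7 + 9×4 + 2×8 = 73
  Shipping 181, fixed 420 → total 601.
  Any other capacity-feasible assignment to {W1, W2, W3} ships for at least 181.
Total demand is 31 and no other set of sites has combined capacity ≥ 31, so {W1, W2, W3} is the only feasible choice of open sites. Minimum: 601.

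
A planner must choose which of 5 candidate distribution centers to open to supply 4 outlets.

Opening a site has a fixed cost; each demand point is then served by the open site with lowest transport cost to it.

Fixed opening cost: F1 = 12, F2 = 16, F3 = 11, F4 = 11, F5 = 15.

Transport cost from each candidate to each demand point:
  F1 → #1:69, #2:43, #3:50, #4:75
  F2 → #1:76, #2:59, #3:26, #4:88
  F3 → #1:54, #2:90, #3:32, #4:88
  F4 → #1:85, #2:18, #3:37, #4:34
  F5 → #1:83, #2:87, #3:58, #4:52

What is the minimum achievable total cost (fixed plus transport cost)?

160

Open {F3, F4}: assign each demand point to its cheapest open site.
  #1→F3 54, #2→F4 18, #3→F3 32, #4→F4 34
  transport cost 138, fixed 22 → total 160.
Compare {F2, F3, F4}: transport cost 132 + fixed 38 = 170.
Compare {F1, F3, F4}: transport cost 138 + fixed 34 = 172.
Compare {F3, F4, F5}: transport cost 138 + fixed 37 = 175.
All other subsets cost ≥ 170. Minimum total cost: 160.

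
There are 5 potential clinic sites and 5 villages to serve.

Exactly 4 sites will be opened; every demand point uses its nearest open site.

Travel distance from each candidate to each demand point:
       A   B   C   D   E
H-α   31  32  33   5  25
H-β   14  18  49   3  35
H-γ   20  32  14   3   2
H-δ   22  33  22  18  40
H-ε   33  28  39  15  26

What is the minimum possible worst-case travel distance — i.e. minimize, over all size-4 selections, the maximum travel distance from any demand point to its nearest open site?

18

Open {H-α, H-β, H-γ, H-δ}.
  Farthest demand point is B at travel distance 18 (to H-β); all others are ≤ 18.
With {H-α, H-β, H-γ, H-ε} the worst case is 18.
With {H-β, H-γ, H-δ, H-ε} the worst case is 18.
No size-4 selection achieves below 18.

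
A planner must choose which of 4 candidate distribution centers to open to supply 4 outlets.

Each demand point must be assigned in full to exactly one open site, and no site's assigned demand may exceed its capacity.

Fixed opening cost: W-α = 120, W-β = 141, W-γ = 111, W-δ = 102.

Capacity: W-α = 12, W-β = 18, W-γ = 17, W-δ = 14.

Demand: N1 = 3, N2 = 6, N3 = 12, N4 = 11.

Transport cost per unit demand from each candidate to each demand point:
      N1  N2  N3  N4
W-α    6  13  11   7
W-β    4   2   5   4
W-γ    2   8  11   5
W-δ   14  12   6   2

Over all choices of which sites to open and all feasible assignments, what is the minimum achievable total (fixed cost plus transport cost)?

379

Open {W-β, W-δ}; cheapest assignment that respects the capacities:
  W-β (cap 18, load 18): N2, N3 — cost 6×2 + 12×5 = 72
  W-δ (cap 14, load 14): N1, N4 — cost 3×14 + 11×2 = 64
  Shipping 136, fixed 243 → total 379.
  Any other capacity-feasible assignment to {W-β, W-δ} ships for at least 136.
Compare {W-β, W-γ}: its best feasible assignment gives total 385.
Compare {W-β, W-γ, W-δ}: its best feasible assignment gives total 454.
Every other set of open sites that can feasibly serve all demand totals ≥ 385 even under its best assignment. Minimum: 379.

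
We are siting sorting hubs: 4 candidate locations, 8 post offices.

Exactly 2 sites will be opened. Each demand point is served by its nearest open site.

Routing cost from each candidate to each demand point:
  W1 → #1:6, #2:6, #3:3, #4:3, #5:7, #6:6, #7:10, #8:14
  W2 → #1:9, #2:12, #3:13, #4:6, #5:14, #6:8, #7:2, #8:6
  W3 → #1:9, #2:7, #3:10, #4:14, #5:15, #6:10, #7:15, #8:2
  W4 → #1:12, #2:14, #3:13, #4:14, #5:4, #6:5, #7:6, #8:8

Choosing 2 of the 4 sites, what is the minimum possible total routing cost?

Open {W1, W2}.
  #1→W1 6, #2→W1 6, #3→W1 3, #4→W1 3, #5→W1 7, #6→W1 6, #7→W2 2, #8→W2 6  ⇒ total 39.
Compare {W1, W4}: total 41.
Compare {W1, W3}: total 43.
No size-2 selection does better; minimum is 39.

39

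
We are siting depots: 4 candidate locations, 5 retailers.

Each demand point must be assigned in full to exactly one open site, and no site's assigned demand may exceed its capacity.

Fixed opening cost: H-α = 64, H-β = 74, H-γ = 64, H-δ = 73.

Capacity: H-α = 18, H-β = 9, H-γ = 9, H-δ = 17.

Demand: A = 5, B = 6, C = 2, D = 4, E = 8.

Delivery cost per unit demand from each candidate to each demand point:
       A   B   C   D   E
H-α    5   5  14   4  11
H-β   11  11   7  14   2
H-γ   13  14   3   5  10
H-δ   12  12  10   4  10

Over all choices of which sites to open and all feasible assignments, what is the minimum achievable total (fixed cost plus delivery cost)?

Open {H-α, H-β}; cheapest assignment that respects the capacities:
  H-α (cap 18, load 17): A, B, C, D — cost 5×5 + 6×5 + 2×14 + 4×4 = 99
  H-β (cap 9, load 8): E — cost 8×2 = 16
  Shipping 115, fixed 138 → total 253.
  Any other capacity-feasible assignment to {H-α, H-β} ships for at least 115.
Compare {H-α, H-β, H-γ}: its best feasible assignment gives total 295.
Compare {H-α, H-γ}: its best feasible assignment gives total 307.
Every other set of open sites that can feasibly serve all demand totals ≥ 295 even under its best assignment. Minimum: 253.

253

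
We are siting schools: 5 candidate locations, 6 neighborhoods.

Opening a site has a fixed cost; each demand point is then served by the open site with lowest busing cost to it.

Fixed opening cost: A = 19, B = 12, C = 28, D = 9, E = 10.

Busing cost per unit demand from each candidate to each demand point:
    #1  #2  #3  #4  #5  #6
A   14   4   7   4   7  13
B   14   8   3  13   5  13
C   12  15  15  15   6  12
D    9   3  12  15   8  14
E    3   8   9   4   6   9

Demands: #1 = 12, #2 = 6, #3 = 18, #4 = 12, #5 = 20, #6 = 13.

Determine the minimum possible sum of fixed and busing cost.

Open {B, D, E}: assign each demand point to its cheapest open site.
  #1→E 12×3=36, #2→D 6×3=18, #3→B 18×3=54, #4→E 12×4=48, #5→B 20×5=100, #6→E 13×9=117
  busing cost 373, fixed 31 → total 404.
Compare {A, B, E}: busing cost 379 + fixed 41 = 420.
Compare {A, B, D, E}: busing cost 373 + fixed 50 = 423.
Compare {B, E}: busing cost 403 + fixed 22 = 425.
All other subsets cost ≥ 420. Minimum total cost: 404.

404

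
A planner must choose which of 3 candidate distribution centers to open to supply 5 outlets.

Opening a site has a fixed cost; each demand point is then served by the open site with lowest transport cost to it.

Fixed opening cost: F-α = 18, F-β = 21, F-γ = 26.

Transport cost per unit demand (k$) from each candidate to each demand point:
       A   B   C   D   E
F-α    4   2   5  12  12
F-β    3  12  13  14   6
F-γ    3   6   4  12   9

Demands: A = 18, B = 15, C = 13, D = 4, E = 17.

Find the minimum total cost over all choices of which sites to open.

Open {F-α, F-β}: assign each demand point to its cheapest open site.
  A→F-β 18×3=54, B→F-α 15×2=30, C→F-α 13×5=65, D→F-α 4×12=48, E→F-β 17×6=102
  transport cost 299, fixed 39 → total 338.
Compare {F-α, F-β, F-γ}: transport cost 286 + fixed 65 = 351.
Compare {F-α, F-γ}: transport cost 337 + fixed 44 = 381.
Compare {F-β, F-γ}: transport cost 346 + fixed 47 = 393.
All other subsets cost ≥ 351. Minimum total cost: 338.

338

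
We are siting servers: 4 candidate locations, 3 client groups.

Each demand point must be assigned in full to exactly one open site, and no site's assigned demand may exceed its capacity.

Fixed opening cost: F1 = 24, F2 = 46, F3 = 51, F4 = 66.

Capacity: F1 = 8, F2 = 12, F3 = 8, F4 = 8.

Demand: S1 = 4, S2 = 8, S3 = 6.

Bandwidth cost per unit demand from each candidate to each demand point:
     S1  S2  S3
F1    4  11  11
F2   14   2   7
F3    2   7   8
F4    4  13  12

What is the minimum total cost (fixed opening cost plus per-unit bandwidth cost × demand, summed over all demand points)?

201

Open {F1, F2, F3}; cheapest assignment that respects the capacities:
  F1 (cap 8, load 4): S1 — cost 4×4 = 16
  F2 (cap 12, load 8): S2 — cost 8×2 = 16
  F3 (cap 8, load 6): S3 — cost 6×8 = 48
  Shipping 80, fixed 121 → total 201.
  Any other capacity-feasible assignment to {F1, F2, F3} ships for at least 80.
Compare {F1, F2}: its best feasible assignment gives total 208.
Compare {F2, F3}: its best feasible assignment gives total 217.
Every other set of open sites that can feasibly serve all demand totals ≥ 208 even under its best assignment. Minimum: 201.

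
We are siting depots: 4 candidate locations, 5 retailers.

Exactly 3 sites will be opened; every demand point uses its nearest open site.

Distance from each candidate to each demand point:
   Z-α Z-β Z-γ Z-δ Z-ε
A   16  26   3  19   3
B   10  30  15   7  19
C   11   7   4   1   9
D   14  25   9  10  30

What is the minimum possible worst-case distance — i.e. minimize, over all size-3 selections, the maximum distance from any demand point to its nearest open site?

10

Open {A, B, C}.
  Farthest demand point is Z-α at distance 10 (to B); all others are ≤ 10.
With {B, C, D} the worst case is 10.
With {A, C, D} the worst case is 11.
No size-3 selection achieves below 10.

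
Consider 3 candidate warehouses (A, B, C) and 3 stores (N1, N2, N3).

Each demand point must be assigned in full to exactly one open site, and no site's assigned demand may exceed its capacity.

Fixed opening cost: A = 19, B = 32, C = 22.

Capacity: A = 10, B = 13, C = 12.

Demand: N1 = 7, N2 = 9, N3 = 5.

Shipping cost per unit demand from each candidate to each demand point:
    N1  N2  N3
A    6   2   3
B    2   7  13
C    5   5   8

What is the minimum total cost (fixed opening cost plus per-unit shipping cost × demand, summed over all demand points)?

Open {A, C}; cheapest assignment that respects the capacities:
  A (cap 10, load 9): N2 — cost 9×2 = 18
  C (cap 12, load 12): N1, N3 — cost 7×5 + 5×8 = 75
  Shipping 93, fixed 41 → total 134.
  Any other capacity-feasible assignment to {A, C} ships for at least 93.
Compare {A, B, C}: its best feasible assignment gives total 145.
Compare {A, B}: its best feasible assignment gives total 148.
Every other set of open sites that can feasibly serve all demand totals ≥ 145 even under its best assignment. Minimum: 134.

134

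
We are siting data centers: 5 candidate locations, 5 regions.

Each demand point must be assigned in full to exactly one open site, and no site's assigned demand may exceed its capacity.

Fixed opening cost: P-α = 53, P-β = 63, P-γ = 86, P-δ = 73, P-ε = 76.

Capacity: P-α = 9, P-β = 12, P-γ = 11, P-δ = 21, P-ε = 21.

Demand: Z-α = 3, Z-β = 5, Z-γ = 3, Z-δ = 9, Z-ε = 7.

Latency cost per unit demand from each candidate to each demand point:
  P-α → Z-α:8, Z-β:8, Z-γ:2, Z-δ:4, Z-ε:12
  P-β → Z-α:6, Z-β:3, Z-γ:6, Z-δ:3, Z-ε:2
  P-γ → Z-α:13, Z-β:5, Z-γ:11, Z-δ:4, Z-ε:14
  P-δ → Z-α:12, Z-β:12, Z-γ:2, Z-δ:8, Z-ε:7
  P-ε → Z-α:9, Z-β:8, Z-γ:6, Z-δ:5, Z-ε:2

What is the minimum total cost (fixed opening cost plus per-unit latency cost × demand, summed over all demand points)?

249

Open {P-β, P-ε}; cheapest assignment that respects the capacities:
  P-β (cap 12, load 11): Z-α, Z-β, Z-γ — cost 3×6 + 5×3 + 3×6 = 51
  P-ε (cap 21, load 16): Z-δ, Z-ε — cost 9×5 + 7×2 = 59
  Shipping 110, fixed 139 → total 249.
  Any other capacity-feasible assignment to {P-β, P-ε} ships for at least 110.
Compare {P-α, P-ε}: its best feasible assignment gives total 258.
Compare {P-β, P-δ}: its best feasible assignment gives total 279.
Every other set of open sites that can feasibly serve all demand totals ≥ 258 even under its best assignment. Minimum: 249.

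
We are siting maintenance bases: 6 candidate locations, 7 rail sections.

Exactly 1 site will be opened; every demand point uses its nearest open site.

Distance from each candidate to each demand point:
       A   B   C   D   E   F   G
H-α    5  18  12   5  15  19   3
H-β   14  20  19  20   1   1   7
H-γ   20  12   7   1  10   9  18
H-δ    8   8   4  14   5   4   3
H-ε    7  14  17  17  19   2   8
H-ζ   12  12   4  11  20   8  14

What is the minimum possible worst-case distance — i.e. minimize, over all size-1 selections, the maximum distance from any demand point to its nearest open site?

14

Open {H-δ}.
  Farthest demand point is D at distance 14 (to H-δ); all others are ≤ 14.
With {H-α} the worst case is 19.
With {H-ε} the worst case is 19.
No size-1 selection achieves below 14.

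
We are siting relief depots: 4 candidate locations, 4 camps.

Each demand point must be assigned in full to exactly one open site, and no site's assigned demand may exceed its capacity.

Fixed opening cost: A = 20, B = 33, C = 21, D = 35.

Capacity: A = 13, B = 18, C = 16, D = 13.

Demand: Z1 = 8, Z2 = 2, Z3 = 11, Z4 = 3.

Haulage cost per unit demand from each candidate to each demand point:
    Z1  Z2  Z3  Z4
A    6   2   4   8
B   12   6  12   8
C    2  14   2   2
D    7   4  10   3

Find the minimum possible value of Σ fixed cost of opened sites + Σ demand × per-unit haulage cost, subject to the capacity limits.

Open {A, C}; cheapest assignment that respects the capacities:
  A (cap 13, load 13): Z2, Z3 — cost 2×2 + 11×4 = 48
  C (cap 16, load 11): Z1, Z4 — cost 8×2 + 3×2 = 22
  Shipping 70, fixed 41 → total 111.
  Any other capacity-feasible assignment to {A, C} ships for at least 70.
Compare {A, B, C}: its best feasible assignment gives total 144.
Compare {A, C, D}: its best feasible assignment gives total 146.
Every other set of open sites that can feasibly serve all demand totals ≥ 144 even under its best assignment. Minimum: 111.

111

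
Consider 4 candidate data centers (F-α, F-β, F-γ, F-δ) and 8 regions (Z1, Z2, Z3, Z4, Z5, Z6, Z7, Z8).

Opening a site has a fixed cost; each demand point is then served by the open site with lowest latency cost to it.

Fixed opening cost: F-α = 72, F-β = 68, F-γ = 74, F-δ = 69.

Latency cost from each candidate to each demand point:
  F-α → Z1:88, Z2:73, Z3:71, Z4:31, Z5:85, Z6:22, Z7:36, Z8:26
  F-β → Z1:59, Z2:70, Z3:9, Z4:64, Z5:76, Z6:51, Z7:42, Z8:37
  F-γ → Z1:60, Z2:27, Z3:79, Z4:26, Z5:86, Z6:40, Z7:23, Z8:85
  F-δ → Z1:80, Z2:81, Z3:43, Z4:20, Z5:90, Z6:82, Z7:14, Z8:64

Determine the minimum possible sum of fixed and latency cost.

439

Open {F-β, F-γ}: assign each demand point to its cheapest open site.
  Z1→F-β 59, Z2→F-γ 27, Z3→F-β 9, Z4→F-γ 26, Z5→F-β 76, Z6→F-γ 40, Z7→F-γ 23, Z8→F-β 37
  latency cost 297, fixed 142 → total 439.
Compare {F-α, F-β}: latency cost 329 + fixed 140 = 469.
Compare {F-β, F-δ}: latency cost 336 + fixed 137 = 473.
Compare {F-β}: latency cost 408 + fixed 68 = 476.
All other subsets cost ≥ 469. Minimum total cost: 439.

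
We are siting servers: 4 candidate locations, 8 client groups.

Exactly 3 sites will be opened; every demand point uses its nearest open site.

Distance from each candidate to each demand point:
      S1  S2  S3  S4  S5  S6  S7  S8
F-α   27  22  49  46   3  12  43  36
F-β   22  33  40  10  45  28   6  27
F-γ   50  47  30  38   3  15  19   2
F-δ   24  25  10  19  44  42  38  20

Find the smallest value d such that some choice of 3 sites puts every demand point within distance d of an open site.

22

Open {F-α, F-β, F-δ}.
  Farthest demand point is S1 at distance 22 (to F-β); all others are ≤ 22.
With {F-α, F-γ, F-δ} the worst case is 24.
With {F-β, F-γ, F-δ} the worst case is 25.
No size-3 selection achieves below 22.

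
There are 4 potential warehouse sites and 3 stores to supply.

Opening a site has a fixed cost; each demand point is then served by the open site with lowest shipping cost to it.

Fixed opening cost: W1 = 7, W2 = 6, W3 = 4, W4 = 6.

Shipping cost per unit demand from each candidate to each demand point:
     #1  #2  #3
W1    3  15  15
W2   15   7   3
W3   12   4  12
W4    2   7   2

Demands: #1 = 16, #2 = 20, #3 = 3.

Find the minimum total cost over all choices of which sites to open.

Open {W3, W4}: assign each demand point to its cheapest open site.
  #1→W4 16×2=32, #2→W3 20×4=80, #3→W4 3×2=6
  shipping cost 118, fixed 10 → total 128.
Compare {W2, W3, W4}: shipping cost 118 + fixed 16 = 134.
Compare {W1, W3, W4}: shipping cost 118 + fixed 17 = 135.
Compare {W1, W2, W3, W4}: shipping cost 118 + fixed 23 = 141.
All other subsets cost ≥ 134. Minimum total cost: 128.

128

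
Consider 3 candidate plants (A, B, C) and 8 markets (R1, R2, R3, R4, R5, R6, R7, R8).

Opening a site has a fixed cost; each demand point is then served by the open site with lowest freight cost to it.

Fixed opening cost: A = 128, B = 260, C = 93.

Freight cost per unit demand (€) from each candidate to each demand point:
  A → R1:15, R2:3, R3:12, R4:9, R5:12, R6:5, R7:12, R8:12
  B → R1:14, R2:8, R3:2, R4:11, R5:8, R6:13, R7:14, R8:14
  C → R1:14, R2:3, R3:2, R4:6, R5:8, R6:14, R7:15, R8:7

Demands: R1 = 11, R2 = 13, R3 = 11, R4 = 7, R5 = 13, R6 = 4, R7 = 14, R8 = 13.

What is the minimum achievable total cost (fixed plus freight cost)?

811

Open {C}: assign each demand point to its cheapest open site.
  R1→C 11×14=154, R2→C 13×3=39, R3→C 11×2=22, R4→C 7×6=42, R5→C 13×8=104, R6→C 4×14=56, R7→C 14×15=210, R8→C 13×7=91
  freight cost 718, fixed 93 → total 811.
Compare {A, C}: freight cost 640 + fixed 221 = 861.
Compare {A}: freight cost 899 + fixed 128 = 1027.
Compare {B, C}: freight cost 700 + fixed 353 = 1053.
All other subsets cost ≥ 861. Minimum total cost: 811.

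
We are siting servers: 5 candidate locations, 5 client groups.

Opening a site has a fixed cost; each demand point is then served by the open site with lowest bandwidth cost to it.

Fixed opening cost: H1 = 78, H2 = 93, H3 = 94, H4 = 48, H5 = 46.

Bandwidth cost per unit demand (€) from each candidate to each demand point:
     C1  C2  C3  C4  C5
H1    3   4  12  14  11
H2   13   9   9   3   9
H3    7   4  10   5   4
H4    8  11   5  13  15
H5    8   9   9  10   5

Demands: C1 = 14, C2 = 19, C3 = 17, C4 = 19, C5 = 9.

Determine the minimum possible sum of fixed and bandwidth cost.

532

Open {H3, H4}: assign each demand point to its cheapest open site.
  C1→H3 14×7=98, C2→H3 19×4=76, C3→H4 17×5=85, C4→H3 19×5=95, C5→H3 9×4=36
  bandwidth cost 390, fixed 142 → total 532.
Compare {H1, H3, H4}: bandwidth cost 334 + fixed 220 = 554.
Compare {H1, H2, H4}: bandwidth cost 341 + fixed 219 = 560.
Compare {H3}: bandwidth cost 475 + fixed 94 = 569.
All other subsets cost ≥ 554. Minimum total cost: 532.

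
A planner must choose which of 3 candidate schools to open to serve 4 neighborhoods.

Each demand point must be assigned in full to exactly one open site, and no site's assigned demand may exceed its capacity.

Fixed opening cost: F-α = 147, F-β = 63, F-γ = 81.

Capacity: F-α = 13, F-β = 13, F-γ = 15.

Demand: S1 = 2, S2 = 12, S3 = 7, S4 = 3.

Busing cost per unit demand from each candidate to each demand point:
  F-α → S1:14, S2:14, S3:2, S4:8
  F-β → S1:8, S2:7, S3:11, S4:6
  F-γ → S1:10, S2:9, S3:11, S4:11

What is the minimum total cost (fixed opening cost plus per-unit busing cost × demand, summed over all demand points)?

Open {F-β, F-γ}; cheapest assignment that respects the capacities:
  F-β (cap 13, load 12): S2 — cost 12×7 = 84
  F-γ (cap 15, load 12): S1, S3, S4 — cost 2×10 + 7×11 + 3×11 = 130
  Shipping 214, fixed 144 → total 358.
  Any other capacity-feasible assignment to {F-β, F-γ} ships for at least 214.
Compare {F-α, F-β}: its best feasible assignment gives total 360.
Compare {F-α, F-γ}: its best feasible assignment gives total 394.
Every other set of open sites that can feasibly serve all demand totals ≥ 360 even under its best assignment. Minimum: 358.

358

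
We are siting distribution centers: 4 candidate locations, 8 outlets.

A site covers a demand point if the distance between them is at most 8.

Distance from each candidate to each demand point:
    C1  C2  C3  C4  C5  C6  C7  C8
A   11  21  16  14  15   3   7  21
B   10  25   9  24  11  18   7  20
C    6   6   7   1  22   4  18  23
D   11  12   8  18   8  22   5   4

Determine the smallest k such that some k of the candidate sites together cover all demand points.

2

Coverage sets (demand points within 8 of each site):
  A: {C6, C7}
  B: {C7}
  C: {C1, C2, C3, C4, C6}
  D: {C3, C5, C7, C8}
No single site covers all 8 demand points.
But {C, D} covers everything, so the minimum is 2.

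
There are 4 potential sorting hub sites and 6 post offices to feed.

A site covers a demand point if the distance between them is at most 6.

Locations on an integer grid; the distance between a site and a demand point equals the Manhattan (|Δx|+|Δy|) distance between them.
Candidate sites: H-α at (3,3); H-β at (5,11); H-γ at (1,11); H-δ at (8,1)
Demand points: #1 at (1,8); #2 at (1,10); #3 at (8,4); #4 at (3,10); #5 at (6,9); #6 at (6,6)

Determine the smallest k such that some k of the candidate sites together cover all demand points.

3

Coverage sets (demand points within 6 of each site):
  H-α: {#3, #6}
  H-β: {#2, #4, #5, #6}
  H-γ: {#1, #2, #4}
  H-δ: {#3}
No 2 sites suffice: every size-2 union leaves at least one demand point uncovered.
But {H-α, H-β, H-γ} covers everything, so the minimum is 3.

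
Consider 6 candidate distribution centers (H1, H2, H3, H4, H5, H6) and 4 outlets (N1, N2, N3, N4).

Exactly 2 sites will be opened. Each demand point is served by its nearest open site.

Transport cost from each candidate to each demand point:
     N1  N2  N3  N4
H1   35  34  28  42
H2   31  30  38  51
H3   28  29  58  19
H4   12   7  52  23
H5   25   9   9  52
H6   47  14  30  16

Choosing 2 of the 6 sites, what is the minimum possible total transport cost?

51

Open {H4, H5}.
  N1→H4 12, N2→H4 7, N3→H5 9, N4→H4 23  ⇒ total 51.
Compare {H5, H6}: total 59.
Compare {H3, H5}: total 62.
No size-2 selection does better; minimum is 51.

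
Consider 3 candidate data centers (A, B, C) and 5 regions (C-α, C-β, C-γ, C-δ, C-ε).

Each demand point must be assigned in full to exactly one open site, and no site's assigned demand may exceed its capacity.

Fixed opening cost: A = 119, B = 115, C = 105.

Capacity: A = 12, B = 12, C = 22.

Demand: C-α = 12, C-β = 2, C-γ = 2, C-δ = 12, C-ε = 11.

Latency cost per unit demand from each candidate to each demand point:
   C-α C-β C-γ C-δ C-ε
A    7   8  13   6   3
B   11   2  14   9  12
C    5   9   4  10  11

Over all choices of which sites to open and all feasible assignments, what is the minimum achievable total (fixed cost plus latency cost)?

Open {A, B, C}; cheapest assignment that respects the capacities:
  A (cap 12, load 11): C-ε — cost 11×3 = 33
  B (cap 12, load 12): C-δ — cost 12×9 = 108
  C (cap 22, load 16): C-α, C-β, C-γ — cost 12×5 + 2×9 + 2×4 = 86
  Shipping 227, fixed 339 → total 566.
  Any other capacity-feasible assignment to {A, B, C} ships for at least 227.
Total demand is 39 and no other set of sites has combined capacity ≥ 39, so {A, B, C} is the only feasible choice of open sites. Minimum: 566.

566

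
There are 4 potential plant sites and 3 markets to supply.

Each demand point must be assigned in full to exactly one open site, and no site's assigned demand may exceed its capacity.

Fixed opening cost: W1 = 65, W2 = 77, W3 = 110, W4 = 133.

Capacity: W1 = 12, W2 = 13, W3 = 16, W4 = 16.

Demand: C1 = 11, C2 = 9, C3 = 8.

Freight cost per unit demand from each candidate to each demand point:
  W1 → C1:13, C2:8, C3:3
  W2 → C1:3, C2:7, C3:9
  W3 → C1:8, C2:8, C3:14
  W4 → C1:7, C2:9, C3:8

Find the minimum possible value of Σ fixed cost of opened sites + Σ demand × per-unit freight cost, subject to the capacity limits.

Open {W1, W2, W3}; cheapest assignment that respects the capacities:
  W1 (cap 12, load 8): C3 — cost 8×3 = 24
  W2 (cap 13, load 11): C1 — cost 11×3 = 33
  W3 (cap 16, load 9): C2 — cost 9×8 = 72
  Shipping 129, fixed 252 → total 381.
  Any other capacity-feasible assignment to {W1, W2, W3} ships for at least 129.
Compare {W1, W2, W4}: its best feasible assignment gives total 413.
Compare {W1, W3, W4}: its best feasible assignment gives total 481.
Every other set of open sites that can feasibly serve all demand totals ≥ 413 even under its best assignment. Minimum: 381.

381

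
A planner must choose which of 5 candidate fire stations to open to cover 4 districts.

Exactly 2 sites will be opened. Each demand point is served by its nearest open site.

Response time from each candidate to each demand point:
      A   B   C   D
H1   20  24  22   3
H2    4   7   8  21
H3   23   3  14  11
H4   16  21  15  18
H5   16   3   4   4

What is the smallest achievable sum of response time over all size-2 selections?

Open {H2, H5}.
  A→H2 4, B→H5 3, C→H5 4, D→H5 4  ⇒ total 15.
Compare {H1, H2}: total 22.
Compare {H1, H5}: total 26.
No size-2 selection does better; minimum is 15.

15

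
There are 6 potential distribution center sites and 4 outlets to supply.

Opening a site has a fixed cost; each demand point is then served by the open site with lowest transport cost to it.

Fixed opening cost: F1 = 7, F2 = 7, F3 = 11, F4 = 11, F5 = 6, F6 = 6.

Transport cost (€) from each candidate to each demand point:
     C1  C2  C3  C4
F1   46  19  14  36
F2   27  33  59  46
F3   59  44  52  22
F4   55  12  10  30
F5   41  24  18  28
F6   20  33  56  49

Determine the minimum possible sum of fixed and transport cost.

89

Open {F4, F6}: assign each demand point to its cheapest open site.
  C1→F6 20, C2→F4 12, C3→F4 10, C4→F4 30
  transport cost 72, fixed 17 → total 89.
Compare {F3, F4, F6}: transport cost 64 + fixed 28 = 92.
Compare {F4, F5, F6}: transport cost 70 + fixed 23 = 93.
Compare {F1, F4, F6}: transport cost 72 + fixed 24 = 96.
All other subsets cost ≥ 92. Minimum total cost: 89.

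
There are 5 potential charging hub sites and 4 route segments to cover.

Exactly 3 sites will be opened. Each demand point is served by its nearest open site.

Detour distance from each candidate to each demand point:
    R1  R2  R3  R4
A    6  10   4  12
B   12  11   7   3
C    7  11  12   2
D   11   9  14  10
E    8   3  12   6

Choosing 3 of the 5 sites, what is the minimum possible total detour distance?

Open {A, C, E}.
  R1→A 6, R2→E 3, R3→A 4, R4→C 2  ⇒ total 15.
Compare {A, B, E}: total 16.
Compare {A, D, E}: total 19.
No size-3 selection does better; minimum is 15.

15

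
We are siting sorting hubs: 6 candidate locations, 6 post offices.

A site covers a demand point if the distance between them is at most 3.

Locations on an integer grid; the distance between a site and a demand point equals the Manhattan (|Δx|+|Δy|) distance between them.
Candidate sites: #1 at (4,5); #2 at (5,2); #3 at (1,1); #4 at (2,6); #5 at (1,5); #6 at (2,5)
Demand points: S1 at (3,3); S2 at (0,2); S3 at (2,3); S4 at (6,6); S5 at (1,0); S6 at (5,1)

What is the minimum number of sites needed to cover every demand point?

3

Coverage sets (demand points within 3 of each site):
  #1: {S1, S4}
  #2: {S1, S6}
  #3: {S2, S3, S5}
  #4: {S3}
  #5: {S3}
  #6: {S1, S3}
No 2 sites suffice: every size-2 union leaves at least one demand point uncovered.
But {#1, #2, #3} covers everything, so the minimum is 3.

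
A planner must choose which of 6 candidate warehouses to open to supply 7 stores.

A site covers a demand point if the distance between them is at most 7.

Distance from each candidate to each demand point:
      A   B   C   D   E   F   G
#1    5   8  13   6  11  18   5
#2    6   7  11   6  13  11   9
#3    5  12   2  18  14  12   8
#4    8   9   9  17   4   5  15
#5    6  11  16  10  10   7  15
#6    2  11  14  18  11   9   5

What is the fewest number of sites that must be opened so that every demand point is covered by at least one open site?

4

Coverage sets (demand points within 7 of each site):
  #1: {A, D, G}
  #2: {A, B, D}
  #3: {A, C}
  #4: {E, F}
  #5: {A, F}
  #6: {A, G}
No 3 sites suffice: every size-3 union leaves at least one demand point uncovered.
But {#1, #2, #3, #4} covers everything, so the minimum is 4.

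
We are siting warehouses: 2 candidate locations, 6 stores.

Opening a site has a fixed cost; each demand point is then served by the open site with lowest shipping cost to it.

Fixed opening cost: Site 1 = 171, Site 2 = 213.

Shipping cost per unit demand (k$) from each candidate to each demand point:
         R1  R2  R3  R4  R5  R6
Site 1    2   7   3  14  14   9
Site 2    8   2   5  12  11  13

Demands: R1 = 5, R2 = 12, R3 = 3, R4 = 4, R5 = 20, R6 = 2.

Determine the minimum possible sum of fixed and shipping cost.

586

Open {Site 2}: assign each demand point to its cheapest open site.
  R1→Site 2 5×8=40, R2→Site 2 12×2=24, R3→Site 2 3×5=15, R4→Site 2 4×12=48, R5→Site 2 20×11=220, R6→Site 2 2×13=26
  shipping cost 373, fixed 213 → total 586.
Compare {Site 1}: shipping cost 457 + fixed 171 = 628.
Compare {Site 1, Site 2}: shipping cost 329 + fixed 384 = 713.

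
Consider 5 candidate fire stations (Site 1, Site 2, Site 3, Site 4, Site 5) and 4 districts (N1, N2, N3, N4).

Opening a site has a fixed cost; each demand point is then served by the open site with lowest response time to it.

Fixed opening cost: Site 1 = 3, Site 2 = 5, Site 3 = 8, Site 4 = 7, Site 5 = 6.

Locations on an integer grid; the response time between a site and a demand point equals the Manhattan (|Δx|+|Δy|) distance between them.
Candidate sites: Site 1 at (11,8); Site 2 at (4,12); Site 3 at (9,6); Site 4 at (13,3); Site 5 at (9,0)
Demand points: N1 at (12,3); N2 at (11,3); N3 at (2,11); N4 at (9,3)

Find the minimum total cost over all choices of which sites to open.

Open {Site 2, Site 4}: assign each demand point to its cheapest open site.
  N1→Site 4 1, N2→Site 4 2, N3→Site 2 3, N4→Site 4 4
  response time 10, fixed 12 → total 22.
Compare {Site 1, Site 2, Site 4}: response time 10 + fixed 15 = 25.
Compare {Site 2, Site 4, Site 5}: response time 9 + fixed 18 = 27.
Compare {Site 2, Site 5}: response time 17 + fixed 11 = 28.
All other subsets cost ≥ 25. Minimum total cost: 22.

22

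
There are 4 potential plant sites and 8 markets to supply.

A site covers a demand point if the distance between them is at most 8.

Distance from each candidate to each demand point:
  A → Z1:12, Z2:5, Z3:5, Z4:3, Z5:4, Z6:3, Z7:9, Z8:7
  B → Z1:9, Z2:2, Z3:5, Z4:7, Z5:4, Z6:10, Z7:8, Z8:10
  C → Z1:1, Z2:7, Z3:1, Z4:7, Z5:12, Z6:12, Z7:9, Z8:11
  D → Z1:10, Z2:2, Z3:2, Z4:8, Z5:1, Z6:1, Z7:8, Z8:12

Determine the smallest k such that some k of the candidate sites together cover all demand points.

Coverage sets (demand points within 8 of each site):
  A: {Z2, Z3, Z4, Z5, Z6, Z8}
  B: {Z2, Z3, Z4, Z5, Z7}
  C: {Z1, Z2, Z3, Z4}
  D: {Z2, Z3, Z4, Z5, Z6, Z7}
No 2 sites suffice: every size-2 union leaves at least one demand point uncovered.
But {A, B, C} covers everything, so the minimum is 3.

3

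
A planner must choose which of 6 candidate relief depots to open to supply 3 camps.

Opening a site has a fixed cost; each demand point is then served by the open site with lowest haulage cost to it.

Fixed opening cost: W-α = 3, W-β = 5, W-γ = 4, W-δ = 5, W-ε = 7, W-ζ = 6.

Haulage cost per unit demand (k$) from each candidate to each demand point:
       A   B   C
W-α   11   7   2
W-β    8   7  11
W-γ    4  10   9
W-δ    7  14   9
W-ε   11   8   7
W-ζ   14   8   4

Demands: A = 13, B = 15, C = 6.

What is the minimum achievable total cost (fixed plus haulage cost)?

Open {W-α, W-γ}: assign each demand point to its cheapest open site.
  A→W-γ 13×4=52, B→W-α 15×7=105, C→W-α 6×2=12
  haulage cost 169, fixed 7 → total 176.
Compare {W-α, W-β, W-γ}: haulage cost 169 + fixed 12 = 181.
Compare {W-α, W-γ, W-δ}: haulage cost 169 + fixed 12 = 181.
Compare {W-α, W-γ, W-ζ}: haulage cost 169 + fixed 13 = 182.
All other subsets cost ≥ 181. Minimum total cost: 176.

176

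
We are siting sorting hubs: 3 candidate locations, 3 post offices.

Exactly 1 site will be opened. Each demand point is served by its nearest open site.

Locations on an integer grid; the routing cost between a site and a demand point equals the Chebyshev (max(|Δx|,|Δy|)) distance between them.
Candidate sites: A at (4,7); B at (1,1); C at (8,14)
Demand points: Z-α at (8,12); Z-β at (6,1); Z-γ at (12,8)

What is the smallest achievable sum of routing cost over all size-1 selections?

Open {A}.
  Z-α→A 5, Z-β→A 6, Z-γ→A 8  ⇒ total 19.
Compare {C}: total 21.
Compare {B}: total 27.

19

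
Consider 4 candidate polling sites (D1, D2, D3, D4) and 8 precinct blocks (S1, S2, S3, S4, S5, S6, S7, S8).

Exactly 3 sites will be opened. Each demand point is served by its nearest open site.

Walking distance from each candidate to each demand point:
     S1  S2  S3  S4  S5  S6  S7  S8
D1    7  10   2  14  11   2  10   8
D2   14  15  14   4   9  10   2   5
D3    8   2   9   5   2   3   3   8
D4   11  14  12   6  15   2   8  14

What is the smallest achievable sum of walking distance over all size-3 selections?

26

Open {D1, D2, D3}.
  S1→D1 7, S2→D3 2, S3→D1 2, S4→D2 4, S5→D3 2, S6→D1 2, S7→D2 2, S8→D2 5  ⇒ total 26.
Compare {D1, D3, D4}: total 31.
Compare {D2, D3, D4}: total 34.
No size-3 selection does better; minimum is 26.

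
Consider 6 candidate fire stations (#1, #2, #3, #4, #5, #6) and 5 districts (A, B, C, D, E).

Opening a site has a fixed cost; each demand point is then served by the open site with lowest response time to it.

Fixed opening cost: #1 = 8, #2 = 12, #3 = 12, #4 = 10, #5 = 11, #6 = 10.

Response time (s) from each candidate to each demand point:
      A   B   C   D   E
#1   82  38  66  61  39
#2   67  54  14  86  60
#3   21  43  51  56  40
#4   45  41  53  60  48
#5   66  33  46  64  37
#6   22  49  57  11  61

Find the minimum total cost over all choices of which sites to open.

150

Open {#2, #5, #6}: assign each demand point to its cheapest open site.
  A→#6 22, B→#5 33, C→#2 14, D→#6 11, E→#5 37
  response time 117, fixed 33 → total 150.
Compare {#1, #2, #6}: response time 124 + fixed 30 = 154.
Compare {#1, #2, #5, #6}: response time 117 + fixed 41 = 158.
Compare {#2, #4, #5, #6}: response time 117 + fixed 43 = 160.
All other subsets cost ≥ 154. Minimum total cost: 150.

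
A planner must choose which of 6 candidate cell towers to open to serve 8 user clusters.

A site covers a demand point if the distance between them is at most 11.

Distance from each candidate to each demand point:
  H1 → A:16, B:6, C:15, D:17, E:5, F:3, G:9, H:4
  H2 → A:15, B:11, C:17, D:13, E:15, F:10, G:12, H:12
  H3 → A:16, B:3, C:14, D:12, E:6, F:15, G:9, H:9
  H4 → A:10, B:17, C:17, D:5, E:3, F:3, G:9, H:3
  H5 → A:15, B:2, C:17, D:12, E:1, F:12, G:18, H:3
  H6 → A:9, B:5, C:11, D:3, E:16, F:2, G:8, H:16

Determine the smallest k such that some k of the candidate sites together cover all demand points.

Coverage sets (demand points within 11 of each site):
  H1: {B, E, F, G, H}
  H2: {B, F}
  H3: {B, E, G, H}
  H4: {A, D, E, F, G, H}
  H5: {B, E, H}
  H6: {A, B, C, D, F, G}
No single site covers all 8 demand points.
But {H1, H6} covers everything, so the minimum is 2.

2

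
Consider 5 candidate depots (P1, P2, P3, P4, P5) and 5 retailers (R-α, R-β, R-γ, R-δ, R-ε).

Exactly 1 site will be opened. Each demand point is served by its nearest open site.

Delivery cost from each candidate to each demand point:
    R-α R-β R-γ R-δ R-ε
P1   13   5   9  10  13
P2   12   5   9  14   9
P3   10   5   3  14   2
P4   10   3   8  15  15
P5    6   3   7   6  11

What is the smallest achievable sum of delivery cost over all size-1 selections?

Open {P5}.
  R-α→P5 6, R-β→P5 3, R-γ→P5 7, R-δ→P5 6, R-ε→P5 11  ⇒ total 33.
Compare {P3}: total 34.
Compare {P2}: total 49.
No size-1 selection does better; minimum is 33.

33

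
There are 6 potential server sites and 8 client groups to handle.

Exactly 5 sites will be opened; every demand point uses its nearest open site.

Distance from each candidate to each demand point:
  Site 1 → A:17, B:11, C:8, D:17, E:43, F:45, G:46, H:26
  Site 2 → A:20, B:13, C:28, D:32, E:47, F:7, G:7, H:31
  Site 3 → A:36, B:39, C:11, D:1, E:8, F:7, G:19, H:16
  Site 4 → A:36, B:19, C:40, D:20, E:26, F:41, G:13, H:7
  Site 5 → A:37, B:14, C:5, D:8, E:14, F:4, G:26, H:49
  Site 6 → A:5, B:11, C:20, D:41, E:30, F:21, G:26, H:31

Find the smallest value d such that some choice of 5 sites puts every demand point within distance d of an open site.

11

Open {Site 1, Site 2, Site 3, Site 4, Site 6}.
  Farthest demand point is B at distance 11 (to Site 1); all others are ≤ 11.
With {Site 2, Site 3, Site 4, Site 5, Site 6} the worst case is 11.
With {Site 1, Site 3, Site 4, Site 5, Site 6} the worst case is 13.
No size-5 selection achieves below 11.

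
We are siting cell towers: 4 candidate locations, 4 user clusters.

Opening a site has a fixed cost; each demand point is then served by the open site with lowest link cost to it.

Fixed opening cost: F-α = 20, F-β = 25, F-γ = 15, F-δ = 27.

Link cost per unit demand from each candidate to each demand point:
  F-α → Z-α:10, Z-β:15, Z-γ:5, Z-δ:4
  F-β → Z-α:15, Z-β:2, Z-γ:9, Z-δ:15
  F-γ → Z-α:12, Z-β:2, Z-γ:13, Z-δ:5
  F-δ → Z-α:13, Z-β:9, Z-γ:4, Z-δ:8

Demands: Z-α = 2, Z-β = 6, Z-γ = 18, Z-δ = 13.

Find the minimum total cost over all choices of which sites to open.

Open {F-α, F-γ}: assign each demand point to its cheapest open site.
  Z-α→F-α 2×10=20, Z-β→F-γ 6×2=12, Z-γ→F-α 18×5=90, Z-δ→F-α 13×4=52
  link cost 174, fixed 35 → total 209.
Compare {F-γ, F-δ}: link cost 173 + fixed 42 = 215.
Compare {F-α, F-γ, F-δ}: link cost 156 + fixed 62 = 218.
Compare {F-α, F-β}: link cost 174 + fixed 45 = 219.
All other subsets cost ≥ 215. Minimum total cost: 209.

209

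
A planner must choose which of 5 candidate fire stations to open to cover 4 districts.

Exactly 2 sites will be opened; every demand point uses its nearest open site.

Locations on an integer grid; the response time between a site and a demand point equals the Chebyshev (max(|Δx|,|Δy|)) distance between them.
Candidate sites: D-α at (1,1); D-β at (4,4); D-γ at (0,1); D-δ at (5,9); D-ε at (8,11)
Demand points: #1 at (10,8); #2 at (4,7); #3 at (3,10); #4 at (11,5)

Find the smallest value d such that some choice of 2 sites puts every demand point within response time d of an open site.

Open {D-α, D-δ}.
  Farthest demand point is #4 at response time 6 (to D-δ); all others are ≤ 6.
With {D-α, D-ε} the worst case is 6.
With {D-β, D-δ} the worst case is 6.
No size-2 selection achieves below 6.

6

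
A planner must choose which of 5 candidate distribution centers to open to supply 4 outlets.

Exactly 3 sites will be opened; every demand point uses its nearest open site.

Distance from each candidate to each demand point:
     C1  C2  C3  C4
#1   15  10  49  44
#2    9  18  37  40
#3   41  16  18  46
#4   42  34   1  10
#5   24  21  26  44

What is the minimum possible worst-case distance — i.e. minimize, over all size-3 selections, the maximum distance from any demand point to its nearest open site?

10

Open {#1, #2, #4}.
  Farthest demand point is C2 at distance 10 (to #1); all others are ≤ 10.
With {#1, #3, #4} the worst case is 15.
With {#1, #4, #5} the worst case is 15.
No size-3 selection achieves below 10.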